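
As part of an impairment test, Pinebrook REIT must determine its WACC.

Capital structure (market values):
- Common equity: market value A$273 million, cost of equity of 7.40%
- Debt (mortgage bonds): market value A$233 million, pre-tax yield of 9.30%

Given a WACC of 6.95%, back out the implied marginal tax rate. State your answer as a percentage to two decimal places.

30.94%

Total capital V = 273 + 233 = 506.
Equity weight = 273/506 = 0.5395.
Mortgage bonds weight = 233/506 = 0.4605.
Equity contribution = 0.5395 × 7.4% = 3.9925%.
Debt contribution must be 6.95% − 3.9925% = 2.9575%.
0.4605 × 9.3% × (1 − T) = 2.9575%  ⇒  (1 − T) = 0.6906.
T = 30.9382%.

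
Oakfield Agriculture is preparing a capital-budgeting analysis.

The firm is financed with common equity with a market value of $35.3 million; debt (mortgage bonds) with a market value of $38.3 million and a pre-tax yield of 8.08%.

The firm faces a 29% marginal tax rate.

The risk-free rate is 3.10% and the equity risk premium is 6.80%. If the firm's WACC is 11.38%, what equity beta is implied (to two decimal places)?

Total capital V = 35.3 + 38.3 = 73.6.
Equity weight = 35.3/73.6 = 0.4796.
Mortgage bonds weight = 38.3/73.6 = 0.5204.
Debt contribution = 0.5204 × 8.08% × (1 − 29%) = 2.9853%.
Required equity contribution = 11.38% − 2.9853% = 8.3947%  ⇒  Re = 17.5028%.
CAPM: 17.5028% = 3.1% + β × 6.8%  ⇒  β = 2.1181.

2.12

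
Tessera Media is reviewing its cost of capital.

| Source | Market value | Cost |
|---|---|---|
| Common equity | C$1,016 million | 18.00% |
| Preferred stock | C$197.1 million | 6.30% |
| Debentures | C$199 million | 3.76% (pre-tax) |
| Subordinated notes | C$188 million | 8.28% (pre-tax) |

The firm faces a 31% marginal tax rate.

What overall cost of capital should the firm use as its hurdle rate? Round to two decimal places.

Total capital V = 1016 + 197.1 + 199 + 188 = 1600.1.
Equity: weight = 1016/1600.1 = 0.6350; cost = 18%.
Preferred: weight = 197.1/1600.1 = 0.1232; cost = 6.3%.
Debentures: weight = 199/1600.1 = 0.1244; after-tax cost = 3.76% × (1 − 31%) = 2.5944%.
Subordinated notes: weight = 188/1600.1 = 0.1175; after-tax cost = 8.28% × (1 − 31%) = 5.7132%.
WACC = 0.6350 × 18.0000% + 0.1232 × 6.3000% + 0.1244 × 2.5944% + 0.1175 × 5.7132% = 13.1992%.

13.20%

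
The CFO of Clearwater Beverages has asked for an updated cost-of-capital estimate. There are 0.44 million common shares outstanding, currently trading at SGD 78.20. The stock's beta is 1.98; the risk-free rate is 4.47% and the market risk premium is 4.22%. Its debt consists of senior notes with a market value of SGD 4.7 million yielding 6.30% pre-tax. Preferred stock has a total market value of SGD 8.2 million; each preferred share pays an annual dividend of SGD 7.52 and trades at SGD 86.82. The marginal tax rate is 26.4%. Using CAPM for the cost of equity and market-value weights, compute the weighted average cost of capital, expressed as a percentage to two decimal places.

11.29%

Cost of equity via CAPM: Re = 4.47% + 1.98 × 4.22% = 12.8256%.
Cost of preferred: Rp = 7.52 / 86.82 = 8.6616%.
Market value of equity E = 78.2 × 0.44m = 34.408m.
Total capital V = 34.408 + 8.2 + 4.7 = 47.308.
Equity: weight = 34.408/47.308 = 0.7273; cost = 12.8256%.
Preferred: weight = 8.2/47.308 = 0.1733; cost = 8.6616%.
Senior notes: weight = 4.7/47.308 = 0.0993; after-tax cost = 6.3% × (1 − 26.4%) = 4.6368%.
WACC = 0.7273 × 12.8256% + 0.1733 × 8.6616% + 0.0993 × 4.6368% = 11.2903%.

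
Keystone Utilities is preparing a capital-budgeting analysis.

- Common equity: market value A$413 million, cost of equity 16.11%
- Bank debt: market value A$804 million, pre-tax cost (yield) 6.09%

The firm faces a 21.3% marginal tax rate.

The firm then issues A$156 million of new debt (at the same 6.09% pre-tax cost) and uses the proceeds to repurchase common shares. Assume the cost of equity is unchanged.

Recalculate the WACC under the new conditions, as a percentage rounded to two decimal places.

After the change:
Total capital V = 257 + 960 = 1217.
Equity: weight = 257/1217 = 0.2112; cost = 16.11%.
Bank debt: weight = 960/1217 = 0.7888; after-tax cost = 6.09% × (1 − 21.3%) = 4.7928%.
WACC = 0.2112 × 16.1100% + 0.7888 × 4.7928% = 7.1827%.

7.18%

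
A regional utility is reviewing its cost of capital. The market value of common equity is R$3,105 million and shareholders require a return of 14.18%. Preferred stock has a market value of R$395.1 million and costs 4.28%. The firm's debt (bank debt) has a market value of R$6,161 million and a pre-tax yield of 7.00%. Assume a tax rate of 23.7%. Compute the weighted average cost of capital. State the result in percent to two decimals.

Total capital V = 3105 + 395.1 + 6161 = 9661.1.
Equity: weight = 3105/9661.1 = 0.3214; cost = 14.18%.
Preferred: weight = 395.1/9661.1 = 0.0409; cost = 4.28%.
Bank debt: weight = 6161/9661.1 = 0.6377; after-tax cost = 7% × (1 − 23.7%) = 5.3410%.
WACC = 0.3214 × 14.1800% + 0.0409 × 4.2800% + 0.6377 × 5.3410% = 8.1384%.

8.14%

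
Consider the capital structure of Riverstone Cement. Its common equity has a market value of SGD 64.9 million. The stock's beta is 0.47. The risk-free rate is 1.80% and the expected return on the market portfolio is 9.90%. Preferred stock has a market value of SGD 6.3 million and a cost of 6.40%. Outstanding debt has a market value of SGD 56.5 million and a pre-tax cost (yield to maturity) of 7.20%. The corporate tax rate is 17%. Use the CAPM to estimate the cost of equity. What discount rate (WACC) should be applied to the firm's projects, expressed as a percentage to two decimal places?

Market risk premium = 9.9% − 1.8% = 8.1%.
Cost of equity via CAPM: Re = 1.8% + 0.47 × 8.1% = 5.6070%.
Total capital V = 64.9 + 6.3 + 56.5 = 127.7.
Equity: weight = 64.9/127.7 = 0.5082; cost = 5.607%.
Preferred: weight = 6.3/127.7 = 0.0493; cost = 6.4%.
Debt: weight = 56.5/127.7 = 0.4424; after-tax cost = 7.2% × (1 − 17%) = 5.9760%.
WACC = 0.5082 × 5.6070% + 0.0493 × 6.4000% + 0.4424 × 5.9760% = 5.8094%.

5.81%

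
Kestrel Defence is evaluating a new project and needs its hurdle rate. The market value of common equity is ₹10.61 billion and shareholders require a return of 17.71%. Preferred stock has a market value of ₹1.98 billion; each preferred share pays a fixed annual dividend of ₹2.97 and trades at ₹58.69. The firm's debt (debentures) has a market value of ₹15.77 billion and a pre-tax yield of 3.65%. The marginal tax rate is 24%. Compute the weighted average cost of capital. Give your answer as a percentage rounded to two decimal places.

8.52%

Cost of preferred: Rp = 2.97 / 58.69 = 5.0605%.
Total capital V = 10.61 + 1.98 + 15.77 = 28.36.
Equity: weight = 10.61/28.36 = 0.3741; cost = 17.71%.
Preferred: weight = 1.98/28.36 = 0.0698; cost = 5.0605%.
Debentures: weight = 15.77/28.36 = 0.5561; after-tax cost = 3.65% × (1 − 24%) = 2.7740%.
WACC = 0.3741 × 17.7100% + 0.0698 × 5.0605% + 0.5561 × 2.7740% = 8.5215%.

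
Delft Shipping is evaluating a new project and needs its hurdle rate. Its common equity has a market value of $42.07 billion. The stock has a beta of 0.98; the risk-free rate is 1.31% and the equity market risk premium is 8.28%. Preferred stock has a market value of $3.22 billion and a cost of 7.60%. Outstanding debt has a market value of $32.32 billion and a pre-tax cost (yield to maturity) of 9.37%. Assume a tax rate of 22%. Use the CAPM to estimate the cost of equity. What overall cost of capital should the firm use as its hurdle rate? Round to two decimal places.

8.47%

Cost of equity via CAPM: Re = 1.31% + 0.98 × 8.28% = 9.4244%.
Total capital V = 42.07 + 3.22 + 32.32 = 77.61.
Equity: weight = 42.07/77.61 = 0.5421; cost = 9.4244%.
Preferred: weight = 3.22/77.61 = 0.0415; cost = 7.6%.
Debt: weight = 32.32/77.61 = 0.4164; after-tax cost = 9.37% × (1 − 22%) = 7.3086%.
WACC = 0.5421 × 9.4244% + 0.0415 × 7.6000% + 0.4164 × 7.3086% = 8.4676%.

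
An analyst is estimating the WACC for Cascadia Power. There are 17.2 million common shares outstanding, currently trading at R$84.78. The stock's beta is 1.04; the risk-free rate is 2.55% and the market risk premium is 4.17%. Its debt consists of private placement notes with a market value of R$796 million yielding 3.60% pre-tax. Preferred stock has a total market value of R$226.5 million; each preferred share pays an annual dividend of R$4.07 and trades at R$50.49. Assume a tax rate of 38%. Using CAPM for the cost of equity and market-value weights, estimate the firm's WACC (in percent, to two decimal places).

5.50%

Cost of equity via CAPM: Re = 2.55% + 1.04 × 4.17% = 6.8868%.
Cost of preferred: Rp = 4.07 / 50.49 = 8.0610%.
Market value of equity E = 84.78 × 17.2m = 1458.216m.
Total capital V = 1458.216 + 226.5 + 796 = 2480.716.
Equity: weight = 1458.216/2480.716 = 0.5878; cost = 6.8868%.
Preferred: weight = 226.5/2480.716 = 0.0913; cost = 8.061%.
Private placement notes: weight = 796/2480.716 = 0.3209; after-tax cost = 3.6% × (1 − 38%) = 2.2320%.
WACC = 0.5878 × 6.8868% + 0.0913 × 8.0610% + 0.3209 × 2.2320% = 5.5004%.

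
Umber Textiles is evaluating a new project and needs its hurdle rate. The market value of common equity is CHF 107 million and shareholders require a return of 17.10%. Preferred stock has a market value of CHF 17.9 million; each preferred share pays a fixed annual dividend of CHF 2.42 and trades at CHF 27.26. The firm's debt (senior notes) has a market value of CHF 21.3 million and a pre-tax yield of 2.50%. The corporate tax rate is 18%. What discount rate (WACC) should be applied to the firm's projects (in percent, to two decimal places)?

13.90%

Cost of preferred: Rp = 2.42 / 27.26 = 8.8775%.
Total capital V = 107 + 17.9 + 21.3 = 146.2.
Equity: weight = 107/146.2 = 0.7319; cost = 17.1%.
Preferred: weight = 17.9/146.2 = 0.1224; cost = 8.8775%.
Senior notes: weight = 21.3/146.2 = 0.1457; after-tax cost = 2.5% × (1 − 18%) = 2.0500%.
WACC = 0.7319 × 17.1000% + 0.1224 × 8.8775% + 0.1457 × 2.0500% = 13.9006%.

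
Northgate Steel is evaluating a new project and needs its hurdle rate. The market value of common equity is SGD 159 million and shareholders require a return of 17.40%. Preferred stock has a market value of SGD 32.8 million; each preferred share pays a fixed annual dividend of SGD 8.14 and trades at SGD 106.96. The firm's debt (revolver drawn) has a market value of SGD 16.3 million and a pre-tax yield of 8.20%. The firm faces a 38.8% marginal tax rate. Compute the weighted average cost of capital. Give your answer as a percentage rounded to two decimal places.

Cost of preferred: Rp = 8.14 / 106.96 = 7.6103%.
Total capital V = 159 + 32.8 + 16.3 = 208.1.
Equity: weight = 159/208.1 = 0.7641; cost = 17.4%.
Preferred: weight = 32.8/208.1 = 0.1576; cost = 7.6103%.
Revolver drawn: weight = 16.3/208.1 = 0.0783; after-tax cost = 8.2% × (1 − 38.8%) = 5.0184%.
WACC = 0.7641 × 17.4000% + 0.1576 × 7.6103% + 0.0783 × 5.0184% = 14.8872%.

14.89%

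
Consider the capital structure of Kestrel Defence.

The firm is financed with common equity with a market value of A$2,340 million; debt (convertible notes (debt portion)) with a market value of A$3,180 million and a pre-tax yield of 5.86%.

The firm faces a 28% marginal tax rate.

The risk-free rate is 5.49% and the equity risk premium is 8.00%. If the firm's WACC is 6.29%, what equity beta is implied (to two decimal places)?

Total capital V = 2340 + 3180 = 5520.
Equity weight = 2340/5520 = 0.4239.
Convertible notes (debt portion) weight = 3180/5520 = 0.5761.
Debt contribution = 0.5761 × 5.86% × (1 − 28%) = 2.4306%.
Required equity contribution = 6.29% − 2.4306% = 3.8594%  ⇒  Re = 9.1042%.
CAPM: 9.1042% = 5.49% + β × 8.0%  ⇒  β = 0.4518.

0.45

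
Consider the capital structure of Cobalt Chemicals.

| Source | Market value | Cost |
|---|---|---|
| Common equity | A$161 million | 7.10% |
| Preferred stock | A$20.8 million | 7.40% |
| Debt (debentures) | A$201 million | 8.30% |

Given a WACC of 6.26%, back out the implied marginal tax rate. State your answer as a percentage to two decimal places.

Total capital V = 161 + 20.8 + 201 = 382.8.
Equity weight = 161/382.8 = 0.4206.
Preferred weight = 20.8/382.8 = 0.0543.
Debentures weight = 201/382.8 = 0.5251.
Equity contribution = 0.4206 × 7.1% = 2.9862%.
Preferred contribution = 0.0543 × 7.4% = 0.4021%.
Debt contribution must be 6.26% − 3.3882% = 2.8718%.
0.5251 × 8.3% × (1 − T) = 2.8718%  ⇒  (1 − T) = 0.6589.
T = 34.1061%.

34.11%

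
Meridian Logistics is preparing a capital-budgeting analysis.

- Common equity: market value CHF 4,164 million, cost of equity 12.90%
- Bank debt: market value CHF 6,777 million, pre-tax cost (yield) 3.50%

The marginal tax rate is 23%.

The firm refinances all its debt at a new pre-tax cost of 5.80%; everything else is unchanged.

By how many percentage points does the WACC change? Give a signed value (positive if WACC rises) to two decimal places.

+1.10 pp

Current WACC:
Total capital V = 4164 + 6777 = 10941.
Equity: weight = 4164/10941 = 0.3806; cost = 12.9%.
Bank debt: weight = 6777/10941 = 0.6194; after-tax cost = 3.5% × (1 − 23%) = 2.6950%.
WACC = 0.3806 × 12.9000% + 0.6194 × 2.6950% = 6.5789%.
After the change:
Total capital V = 4164 + 6777 = 10941.
Equity: weight = 4164/10941 = 0.3806; cost = 12.9%.
Bank debt: weight = 6777/10941 = 0.6194; after-tax cost = 5.8% × (1 − 23%) = 4.4660%.
WACC = 0.3806 × 12.9000% + 0.6194 × 4.4660% = 7.6759%.
Change in WACC = 7.6759% − 6.5789% = 1.0970 pp.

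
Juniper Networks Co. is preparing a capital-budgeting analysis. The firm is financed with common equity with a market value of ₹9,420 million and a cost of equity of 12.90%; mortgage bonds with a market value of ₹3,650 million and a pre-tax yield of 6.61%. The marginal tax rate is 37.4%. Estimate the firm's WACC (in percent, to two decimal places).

10.45%

Total capital V = 9420 + 3650 = 13070.
Equity: weight = 9420/13070 = 0.7207; cost = 12.9%.
Mortgage bonds: weight = 3650/13070 = 0.2793; after-tax cost = 6.61% × (1 − 37.4%) = 4.1379%.
WACC = 0.7207 × 12.9000% + 0.2793 × 4.1379% = 10.4530%.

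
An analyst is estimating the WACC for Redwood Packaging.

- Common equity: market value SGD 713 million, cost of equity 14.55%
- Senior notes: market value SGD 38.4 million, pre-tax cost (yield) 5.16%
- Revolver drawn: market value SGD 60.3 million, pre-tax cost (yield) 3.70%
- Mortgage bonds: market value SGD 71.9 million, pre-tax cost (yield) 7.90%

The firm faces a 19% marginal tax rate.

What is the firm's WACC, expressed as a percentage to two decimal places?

12.65%

Total capital V = 713 + 38.4 + 60.3 + 71.9 = 883.6.
Equity: weight = 713/883.6 = 0.8069; cost = 14.55%.
Senior notes: weight = 38.4/883.6 = 0.0435; after-tax cost = 5.16% × (1 − 19%) = 4.1796%.
Revolver drawn: weight = 60.3/883.6 = 0.0682; after-tax cost = 3.7% × (1 − 19%) = 2.9970%.
Mortgage bonds: weight = 71.9/883.6 = 0.0814; after-tax cost = 7.9% × (1 − 19%) = 6.3990%.
WACC = 0.8069 × 14.5500% + 0.0435 × 4.1796% + 0.0682 × 2.9970% + 0.0814 × 6.3990% = 12.6476%.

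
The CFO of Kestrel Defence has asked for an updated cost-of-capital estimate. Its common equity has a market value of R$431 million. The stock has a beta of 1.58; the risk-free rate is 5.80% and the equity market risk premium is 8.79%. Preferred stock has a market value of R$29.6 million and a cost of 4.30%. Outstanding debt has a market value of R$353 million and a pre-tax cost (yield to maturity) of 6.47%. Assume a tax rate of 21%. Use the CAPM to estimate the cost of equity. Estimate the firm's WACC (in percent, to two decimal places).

Cost of equity via CAPM: Re = 5.8% + 1.58 × 8.79% = 19.6882%.
Total capital V = 431 + 29.6 + 353 = 813.6.
Equity: weight = 431/813.6 = 0.5297; cost = 19.6882%.
Preferred: weight = 29.6/813.6 = 0.0364; cost = 4.3%.
Debt: weight = 353/813.6 = 0.4339; after-tax cost = 6.47% × (1 − 21%) = 5.1113%.
WACC = 0.5297 × 19.6882% + 0.0364 × 4.3000% + 0.4339 × 5.1113% = 12.8038%.

12.80%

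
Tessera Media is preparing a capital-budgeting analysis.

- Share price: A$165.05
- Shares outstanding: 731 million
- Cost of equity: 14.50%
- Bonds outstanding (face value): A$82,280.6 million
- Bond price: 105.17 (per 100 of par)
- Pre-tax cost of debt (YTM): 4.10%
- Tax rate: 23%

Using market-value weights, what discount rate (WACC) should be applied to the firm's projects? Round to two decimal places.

9.76%

Market value of equity E = 165.05 × 731m = 120651.55m. Market value of debt D = 82280.6m × 105.17/100 = 86534.50702m.
Total capital V = 120651.55 + 86534.50702 = 207186.05702.
Equity: weight = 120651.55/207186.05702 = 0.5823; cost = 14.5%.
Bonds outstanding: weight = 86534.50702/207186.05702 = 0.4177; after-tax cost = 4.1% × (1 − 23%) = 3.1570%.
WACC = 0.5823 × 14.5000% + 0.4177 × 3.1570% = 9.7624%.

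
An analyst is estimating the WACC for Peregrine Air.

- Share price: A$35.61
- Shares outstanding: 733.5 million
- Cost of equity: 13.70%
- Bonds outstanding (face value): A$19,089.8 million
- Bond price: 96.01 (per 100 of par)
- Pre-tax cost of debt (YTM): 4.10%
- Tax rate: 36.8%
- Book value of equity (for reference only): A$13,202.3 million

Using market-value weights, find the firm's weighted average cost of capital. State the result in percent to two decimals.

Market value of equity E = 35.61 × 733.5m = 26119.935m. Market value of debt D = 19089.8m × 96.01/100 = 18328.11698m.
Total capital V = 26119.935 + 18328.11698 = 44448.05198.
Equity: weight = 26119.935/44448.05198 = 0.5877; cost = 13.7%.
Bonds outstanding: weight = 18328.11698/44448.05198 = 0.4123; after-tax cost = 4.1% × (1 − 36.8%) = 2.5912%.
WACC = 0.5877 × 13.7000% + 0.4123 × 2.5912% = 9.1193%.

9.12%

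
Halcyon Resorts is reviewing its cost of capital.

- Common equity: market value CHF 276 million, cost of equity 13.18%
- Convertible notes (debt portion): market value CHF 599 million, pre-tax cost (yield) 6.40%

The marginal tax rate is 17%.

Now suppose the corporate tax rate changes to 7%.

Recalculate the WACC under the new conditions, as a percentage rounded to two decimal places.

8.23%

After the change:
Total capital V = 276 + 599 = 875.
Equity: weight = 276/875 = 0.3154; cost = 13.18%.
Convertible notes (debt portion): weight = 599/875 = 0.6846; after-tax cost = 6.4% × (1 − 7%) = 5.9520%.
WACC = 0.3154 × 13.1800% + 0.6846 × 5.9520% = 8.2319%.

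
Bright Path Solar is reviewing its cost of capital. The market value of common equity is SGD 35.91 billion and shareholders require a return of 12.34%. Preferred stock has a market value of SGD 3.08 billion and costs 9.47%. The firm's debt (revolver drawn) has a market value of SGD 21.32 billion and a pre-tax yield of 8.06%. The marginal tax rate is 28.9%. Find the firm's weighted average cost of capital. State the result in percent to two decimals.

9.86%

Total capital V = 35.91 + 3.08 + 21.32 = 60.31.
Equity: weight = 35.91/60.31 = 0.5954; cost = 12.34%.
Preferred: weight = 3.08/60.31 = 0.0511; cost = 9.47%.
Revolver drawn: weight = 21.32/60.31 = 0.3535; after-tax cost = 8.06% × (1 − 28.9%) = 5.7307%.
WACC = 0.5954 × 12.3400% + 0.0511 × 9.4700% + 0.3535 × 5.7307% = 9.8570%.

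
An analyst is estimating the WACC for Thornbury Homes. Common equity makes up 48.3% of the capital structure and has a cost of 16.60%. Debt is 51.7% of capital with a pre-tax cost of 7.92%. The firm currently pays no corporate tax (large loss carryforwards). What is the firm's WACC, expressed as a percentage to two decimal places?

12.11%

After-tax cost of debt = 7.92% × (1 − 0%) = 7.9200%.
WACC = 0.483 × 16.6000% + 0.517 × 7.9200% = 12.1124%.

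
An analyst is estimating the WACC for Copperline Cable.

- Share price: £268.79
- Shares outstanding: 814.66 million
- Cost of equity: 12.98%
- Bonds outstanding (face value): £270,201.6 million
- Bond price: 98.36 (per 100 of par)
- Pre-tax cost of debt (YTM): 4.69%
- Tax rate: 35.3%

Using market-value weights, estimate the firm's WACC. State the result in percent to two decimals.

7.53%

Market value of equity E = 268.79 × 814.66m = 218972.4614m. Market value of debt D = 270201.6m × 98.36/100 = 265770.29376m.
Total capital V = 218972.4614 + 265770.29376 = 484742.75516.
Equity: weight = 218972.4614/484742.75516 = 0.4517; cost = 12.98%.
Bonds outstanding: weight = 265770.29376/484742.75516 = 0.5483; after-tax cost = 4.69% × (1 − 35.3%) = 3.0344%.
WACC = 0.4517 × 12.9800% + 0.5483 × 3.0344% = 7.5271%.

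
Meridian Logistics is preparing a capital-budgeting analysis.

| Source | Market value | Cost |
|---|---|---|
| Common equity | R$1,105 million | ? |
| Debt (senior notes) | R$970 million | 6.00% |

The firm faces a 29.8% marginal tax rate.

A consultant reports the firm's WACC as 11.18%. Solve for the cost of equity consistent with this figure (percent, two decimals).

17.30%

Total capital V = 1105 + 970 = 2075.
Equity weight = 1105/2075 = 0.5325.
Senior notes weight = 970/2075 = 0.4675.
Debt contribution = 0.4675 × 6% × (1 − 29.8%) = 1.9690%.
Required equity contribution = 11.18% − 1.9690% = 9.2110%.
Re = 9.2110% / 0.5325 = 17.2967%.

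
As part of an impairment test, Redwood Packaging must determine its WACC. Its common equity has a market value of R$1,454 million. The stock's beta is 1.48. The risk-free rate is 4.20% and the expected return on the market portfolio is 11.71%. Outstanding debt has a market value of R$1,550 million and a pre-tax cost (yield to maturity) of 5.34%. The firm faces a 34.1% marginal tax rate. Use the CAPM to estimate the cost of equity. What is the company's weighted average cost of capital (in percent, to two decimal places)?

Market risk premium = 11.71% − 4.2% = 7.51%.
Cost of equity via CAPM: Re = 4.2% + 1.48 × 7.51% = 15.3148%.
Total capital V = 1454 + 1550 = 3004.
Equity: weight = 1454/3004 = 0.4840; cost = 15.3148%.
Debt: weight = 1550/3004 = 0.5160; after-tax cost = 5.34% × (1 − 34.1%) = 3.5191%.
WACC = 0.4840 × 15.3148% + 0.5160 × 3.5191% = 9.2284%.

9.23%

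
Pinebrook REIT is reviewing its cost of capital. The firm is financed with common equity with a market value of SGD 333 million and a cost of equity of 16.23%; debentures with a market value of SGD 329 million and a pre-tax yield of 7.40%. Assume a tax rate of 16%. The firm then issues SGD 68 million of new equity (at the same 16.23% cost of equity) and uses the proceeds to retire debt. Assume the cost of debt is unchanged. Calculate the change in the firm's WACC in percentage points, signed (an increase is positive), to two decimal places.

+1.03 pp

Current WACC:
Total capital V = 333 + 329 = 662.
Equity: weight = 333/662 = 0.5030; cost = 16.23%.
Debentures: weight = 329/662 = 0.4970; after-tax cost = 7.4% × (1 − 16%) = 6.2160%.
WACC = 0.5030 × 16.2300% + 0.4970 × 6.2160% = 11.2533%.
After the change:
Total capital V = 401 + 261 = 662.
Equity: weight = 401/662 = 0.6057; cost = 16.23%.
Debentures: weight = 261/662 = 0.3943; after-tax cost = 7.4% × (1 − 16%) = 6.2160%.
WACC = 0.6057 × 16.2300% + 0.3943 × 6.2160% = 12.2819%.
Change in WACC = 12.2819% − 11.2533% = 1.0286 pp.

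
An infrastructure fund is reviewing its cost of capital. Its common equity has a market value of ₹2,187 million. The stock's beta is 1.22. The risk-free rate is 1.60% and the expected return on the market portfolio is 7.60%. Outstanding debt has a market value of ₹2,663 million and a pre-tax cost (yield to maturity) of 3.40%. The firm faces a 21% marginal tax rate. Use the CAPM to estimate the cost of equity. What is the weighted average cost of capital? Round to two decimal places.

Market risk premium = 7.6% − 1.6% = 6.0%.
Cost of equity via CAPM: Re = 1.6% + 1.22 × 6.0% = 8.9200%.
Total capital V = 2187 + 2663 = 4850.
Equity: weight = 2187/4850 = 0.4509; cost = 8.92%.
Debt: weight = 2663/4850 = 0.5491; after-tax cost = 3.4% × (1 − 21%) = 2.6860%.
WACC = 0.4509 × 8.9200% + 0.5491 × 2.6860% = 5.4971%.

5.50%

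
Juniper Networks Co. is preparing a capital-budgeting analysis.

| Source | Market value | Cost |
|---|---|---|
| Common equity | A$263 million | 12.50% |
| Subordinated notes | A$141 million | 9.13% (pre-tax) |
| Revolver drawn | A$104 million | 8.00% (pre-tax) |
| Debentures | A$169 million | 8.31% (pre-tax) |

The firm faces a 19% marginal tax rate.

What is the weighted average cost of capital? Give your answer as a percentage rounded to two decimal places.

Total capital V = 263 + 141 + 104 + 169 = 677.
Equity: weight = 263/677 = 0.3885; cost = 12.5%.
Subordinated notes: weight = 141/677 = 0.2083; after-tax cost = 9.13% × (1 − 19%) = 7.3953%.
Revolver drawn: weight = 104/677 = 0.1536; after-tax cost = 8% × (1 − 19%) = 6.4800%.
Debentures: weight = 169/677 = 0.2496; after-tax cost = 8.31% × (1 − 19%) = 6.7311%.
WACC = 0.3885 × 12.5000% + 0.2083 × 7.3953% + 0.1536 × 6.4800% + 0.2496 × 6.7311% = 9.0720%.

9.07%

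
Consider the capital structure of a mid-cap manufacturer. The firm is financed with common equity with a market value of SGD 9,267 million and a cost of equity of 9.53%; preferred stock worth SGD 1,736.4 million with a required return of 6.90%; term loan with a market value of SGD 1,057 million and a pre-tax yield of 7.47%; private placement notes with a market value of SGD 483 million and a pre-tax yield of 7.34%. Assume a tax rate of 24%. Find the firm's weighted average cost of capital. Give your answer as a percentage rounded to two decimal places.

Total capital V = 9267 + 1736.4 + 1057 + 483 = 12543.4.
Equity: weight = 9267/12543.4 = 0.7388; cost = 9.53%.
Preferred: weight = 1736.4/12543.4 = 0.1384; cost = 6.9%.
Term loan: weight = 1057/12543.4 = 0.0843; after-tax cost = 7.47% × (1 − 24%) = 5.6772%.
Private placement notes: weight = 483/12543.4 = 0.0385; after-tax cost = 7.34% × (1 − 24%) = 5.5784%.
WACC = 0.7388 × 9.5300% + 0.1384 × 6.9000% + 0.0843 × 5.6772% + 0.0385 × 5.5784% = 8.6891%.

8.69%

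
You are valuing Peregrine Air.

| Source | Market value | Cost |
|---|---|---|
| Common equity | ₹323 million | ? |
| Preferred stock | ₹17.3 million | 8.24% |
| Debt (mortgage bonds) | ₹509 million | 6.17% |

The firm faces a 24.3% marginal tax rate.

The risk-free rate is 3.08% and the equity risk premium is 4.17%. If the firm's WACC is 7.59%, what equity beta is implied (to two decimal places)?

2.18

Total capital V = 323 + 17.3 + 509 = 849.3.
Equity weight = 323/849.3 = 0.3803.
Preferred weight = 17.3/849.3 = 0.0204.
Mortgage bonds weight = 509/849.3 = 0.5993.
Debt contribution = 0.5993 × 6.17% × (1 − 24.3%) = 2.7992%.
Preferred contribution = 0.0204 × 8.24% = 0.1678%.
Required equity contribution = 7.59% − 2.9671% = 4.6229%  ⇒  Re = 12.1556%.
CAPM: 12.1556% = 3.08% + β × 4.17%  ⇒  β = 2.1764.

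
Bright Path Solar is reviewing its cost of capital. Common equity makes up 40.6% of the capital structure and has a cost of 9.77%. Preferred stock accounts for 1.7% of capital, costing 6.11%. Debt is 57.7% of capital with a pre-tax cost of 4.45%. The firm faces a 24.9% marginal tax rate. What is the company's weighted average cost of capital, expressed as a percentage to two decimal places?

After-tax cost of debt = 4.45% × (1 − 24.9%) = 3.3420%.
WACC = 0.406 × 9.7700% + 0.017 × 6.1100% + 0.577 × 3.3420% = 5.9988%.

6.00%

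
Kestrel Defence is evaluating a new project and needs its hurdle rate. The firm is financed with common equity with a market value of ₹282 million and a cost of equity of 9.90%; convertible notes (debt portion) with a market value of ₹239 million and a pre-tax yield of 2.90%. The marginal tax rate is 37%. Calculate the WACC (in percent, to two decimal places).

6.20%

Total capital V = 282 + 239 = 521.
Equity: weight = 282/521 = 0.5413; cost = 9.9%.
Convertible notes (debt portion): weight = 239/521 = 0.4587; after-tax cost = 2.9% × (1 − 37%) = 1.8270%.
WACC = 0.5413 × 9.9000% + 0.4587 × 1.8270% = 6.1966%.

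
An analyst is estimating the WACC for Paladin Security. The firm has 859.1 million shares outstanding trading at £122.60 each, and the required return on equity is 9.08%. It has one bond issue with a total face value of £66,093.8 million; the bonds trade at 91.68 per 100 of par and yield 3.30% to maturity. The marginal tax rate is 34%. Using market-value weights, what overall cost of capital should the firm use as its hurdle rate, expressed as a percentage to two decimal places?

6.56%

Market value of equity E = 122.6 × 859.1m = 105325.66m. Market value of debt D = 66093.8m × 91.68/100 = 60594.79584m.
Total capital V = 105325.66 + 60594.79584 = 165920.45584.
Equity: weight = 105325.66/165920.45584 = 0.6348; cost = 9.08%.
Bonds outstanding: weight = 60594.79584/165920.45584 = 0.3652; after-tax cost = 3.3% × (1 − 34%) = 2.1780%.
WACC = 0.6348 × 9.0800% + 0.3652 × 2.1780% = 6.5594%.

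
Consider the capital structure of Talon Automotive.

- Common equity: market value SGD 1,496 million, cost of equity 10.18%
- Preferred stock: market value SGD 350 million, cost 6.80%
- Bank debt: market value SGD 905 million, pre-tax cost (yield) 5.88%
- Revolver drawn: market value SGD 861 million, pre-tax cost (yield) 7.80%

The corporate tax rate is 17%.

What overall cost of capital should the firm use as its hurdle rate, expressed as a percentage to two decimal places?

7.64%

Total capital V = 1496 + 350 + 905 + 861 = 3612.
Equity: weight = 1496/3612 = 0.4142; cost = 10.18%.
Preferred: weight = 350/3612 = 0.0969; cost = 6.8%.
Bank debt: weight = 905/3612 = 0.2506; after-tax cost = 5.88% × (1 − 17%) = 4.8804%.
Revolver drawn: weight = 861/3612 = 0.2384; after-tax cost = 7.8% × (1 − 17%) = 6.4740%.
WACC = 0.4142 × 10.1800% + 0.0969 × 6.8000% + 0.2506 × 4.8804% + 0.2384 × 6.4740% = 7.6412%.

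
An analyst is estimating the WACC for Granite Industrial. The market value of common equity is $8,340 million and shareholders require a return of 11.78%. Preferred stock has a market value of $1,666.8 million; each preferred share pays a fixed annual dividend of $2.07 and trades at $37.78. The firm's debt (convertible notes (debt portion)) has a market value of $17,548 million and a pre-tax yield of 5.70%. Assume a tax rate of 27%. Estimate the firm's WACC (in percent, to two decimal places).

Cost of preferred: Rp = 2.07 / 37.78 = 5.4791%.
Total capital V = 8340 + 1666.8 + 17548 = 27554.8.
Equity: weight = 8340/27554.8 = 0.3027; cost = 11.78%.
Preferred: weight = 1666.8/27554.8 = 0.0605; cost = 5.4791%.
Convertible notes (debt portion): weight = 17548/27554.8 = 0.6368; after-tax cost = 5.7% × (1 − 27%) = 4.1610%.
WACC = 0.3027 × 11.7800% + 0.0605 × 5.4791% + 0.6368 × 4.1610% = 6.5468%.

6.55%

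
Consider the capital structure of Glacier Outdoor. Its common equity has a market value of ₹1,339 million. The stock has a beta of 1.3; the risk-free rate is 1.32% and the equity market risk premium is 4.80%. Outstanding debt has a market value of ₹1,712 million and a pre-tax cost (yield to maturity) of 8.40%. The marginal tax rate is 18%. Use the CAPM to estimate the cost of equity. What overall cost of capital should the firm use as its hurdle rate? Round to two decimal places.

7.18%

Cost of equity via CAPM: Re = 1.32% + 1.3 × 4.8% = 7.5600%.
Total capital V = 1339 + 1712 = 3051.
Equity: weight = 1339/3051 = 0.4389; cost = 7.56%.
Debt: weight = 1712/3051 = 0.5611; after-tax cost = 8.4% × (1 − 18%) = 6.8880%.
WACC = 0.4389 × 7.5600% + 0.5611 × 6.8880% = 7.1829%.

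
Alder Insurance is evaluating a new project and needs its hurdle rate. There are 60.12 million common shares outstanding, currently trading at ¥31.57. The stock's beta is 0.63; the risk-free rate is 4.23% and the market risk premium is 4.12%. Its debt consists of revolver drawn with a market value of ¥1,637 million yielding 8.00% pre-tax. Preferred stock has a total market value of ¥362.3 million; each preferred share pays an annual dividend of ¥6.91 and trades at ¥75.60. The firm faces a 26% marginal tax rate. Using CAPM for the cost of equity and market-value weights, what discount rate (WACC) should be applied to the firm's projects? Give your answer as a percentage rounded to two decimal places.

6.66%

Cost of equity via CAPM: Re = 4.23% + 0.63 × 4.12% = 6.8256%.
Cost of preferred: Rp = 6.91 / 75.6 = 9.1402%.
Market value of equity E = 31.57 × 60.12m = 1897.9884m.
Total capital V = 1897.9884 + 362.3 + 1637 = 3897.2884.
Equity: weight = 1897.9884/3897.2884 = 0.4870; cost = 6.8256%.
Preferred: weight = 362.3/3897.2884 = 0.0930; cost = 9.1402%.
Revolver drawn: weight = 1637/3897.2884 = 0.4200; after-tax cost = 8% × (1 − 26%) = 5.9200%.
WACC = 0.4870 × 6.8256% + 0.0930 × 9.1402% + 0.4200 × 5.9200% = 6.6604%.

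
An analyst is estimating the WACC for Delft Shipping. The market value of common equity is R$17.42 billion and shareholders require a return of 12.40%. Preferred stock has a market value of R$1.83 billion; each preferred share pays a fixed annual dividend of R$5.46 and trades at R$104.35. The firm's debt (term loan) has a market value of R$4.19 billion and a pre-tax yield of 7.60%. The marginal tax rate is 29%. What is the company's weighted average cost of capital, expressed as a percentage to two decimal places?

10.59%

Cost of preferred: Rp = 5.46 / 104.35 = 5.2324%.
Total capital V = 17.42 + 1.83 + 4.19 = 23.44.
Equity: weight = 17.42/23.44 = 0.7432; cost = 12.4%.
Preferred: weight = 1.83/23.44 = 0.0781; cost = 5.2324%.
Term loan: weight = 4.19/23.44 = 0.1788; after-tax cost = 7.6% × (1 − 29%) = 5.3960%.
WACC = 0.7432 × 12.4000% + 0.0781 × 5.2324% + 0.1788 × 5.3960% = 10.5884%.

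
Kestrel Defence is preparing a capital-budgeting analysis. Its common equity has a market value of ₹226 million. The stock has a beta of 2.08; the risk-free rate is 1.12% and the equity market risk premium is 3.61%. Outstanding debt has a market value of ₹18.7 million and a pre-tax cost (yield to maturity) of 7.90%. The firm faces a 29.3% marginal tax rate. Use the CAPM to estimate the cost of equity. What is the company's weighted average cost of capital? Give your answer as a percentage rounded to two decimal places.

Cost of equity via CAPM: Re = 1.12% + 2.08 × 3.61% = 8.6288%.
Total capital V = 226 + 18.7 = 244.7.
Equity: weight = 226/244.7 = 0.9236; cost = 8.6288%.
Debt: weight = 18.7/244.7 = 0.0764; after-tax cost = 7.9% × (1 − 29.3%) = 5.5853%.
WACC = 0.9236 × 8.6288% + 0.0764 × 5.5853% = 8.3962%.

8.40%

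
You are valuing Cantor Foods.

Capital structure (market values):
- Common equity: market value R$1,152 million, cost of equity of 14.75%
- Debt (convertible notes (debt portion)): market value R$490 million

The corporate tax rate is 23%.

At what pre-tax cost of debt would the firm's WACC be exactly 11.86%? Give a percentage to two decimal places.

Total capital V = 1152 + 490 = 1642.
Equity weight = 1152/1642 = 0.7016.
Convertible notes (debt portion) weight = 490/1642 = 0.2984.
Equity contribution = 0.7016 × 14.75% = 10.3484%.
Remaining for debt = 11.86% − 10.3484% = 1.5116%.
Rd × (1 − 23%) × 0.2984 = 1.5116%  ⇒  Rd = 6.5786%.

6.58%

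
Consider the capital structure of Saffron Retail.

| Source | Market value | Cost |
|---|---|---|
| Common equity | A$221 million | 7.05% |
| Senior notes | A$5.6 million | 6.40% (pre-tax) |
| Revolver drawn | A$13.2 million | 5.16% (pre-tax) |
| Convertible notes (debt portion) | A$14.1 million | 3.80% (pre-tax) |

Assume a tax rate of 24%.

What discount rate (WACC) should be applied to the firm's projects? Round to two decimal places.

Total capital V = 221 + 5.6 + 13.2 + 14.1 = 253.9.
Equity: weight = 221/253.9 = 0.8704; cost = 7.05%.
Senior notes: weight = 5.6/253.9 = 0.0221; after-tax cost = 6.4% × (1 − 24%) = 4.8640%.
Revolver drawn: weight = 13.2/253.9 = 0.0520; after-tax cost = 5.16% × (1 − 24%) = 3.9216%.
Convertible notes (debt portion): weight = 14.1/253.9 = 0.0555; after-tax cost = 3.8% × (1 − 24%) = 2.8880%.
WACC = 0.8704 × 7.0500% + 0.0221 × 4.8640% + 0.0520 × 3.9216% + 0.0555 × 2.8880% = 6.6080%.

6.61%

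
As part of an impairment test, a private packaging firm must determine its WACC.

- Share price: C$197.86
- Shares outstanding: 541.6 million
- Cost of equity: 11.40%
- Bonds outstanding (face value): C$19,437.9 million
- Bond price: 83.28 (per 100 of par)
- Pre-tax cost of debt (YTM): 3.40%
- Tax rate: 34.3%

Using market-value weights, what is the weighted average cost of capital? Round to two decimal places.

10.20%

Market value of equity E = 197.86 × 541.6m = 107160.976m. Market value of debt D = 19437.9m × 83.28/100 = 16187.88312m.
Total capital V = 107160.976 + 16187.88312 = 123348.85912.
Equity: weight = 107160.976/123348.85912 = 0.8688; cost = 11.4%.
Bonds outstanding: weight = 16187.88312/123348.85912 = 0.1312; after-tax cost = 3.4% × (1 − 34.3%) = 2.2338%.
WACC = 0.8688 × 11.4000% + 0.1312 × 2.2338% = 10.1971%.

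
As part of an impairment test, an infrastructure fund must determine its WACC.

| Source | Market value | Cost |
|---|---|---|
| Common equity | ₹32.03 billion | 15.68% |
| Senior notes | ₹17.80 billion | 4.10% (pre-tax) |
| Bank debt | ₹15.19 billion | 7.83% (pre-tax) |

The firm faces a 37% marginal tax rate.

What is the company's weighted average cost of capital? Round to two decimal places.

Total capital V = 32.03 + 17.8 + 15.19 = 65.02.
Equity: weight = 32.03/65.02 = 0.4926; cost = 15.68%.
Senior notes: weight = 17.8/65.02 = 0.2738; after-tax cost = 4.1% × (1 − 37%) = 2.5830%.
Bank debt: weight = 15.19/65.02 = 0.2336; after-tax cost = 7.83% × (1 − 37%) = 4.9329%.
WACC = 0.4926 × 15.6800% + 0.2738 × 2.5830% + 0.2336 × 4.9329% = 9.5838%.

9.58%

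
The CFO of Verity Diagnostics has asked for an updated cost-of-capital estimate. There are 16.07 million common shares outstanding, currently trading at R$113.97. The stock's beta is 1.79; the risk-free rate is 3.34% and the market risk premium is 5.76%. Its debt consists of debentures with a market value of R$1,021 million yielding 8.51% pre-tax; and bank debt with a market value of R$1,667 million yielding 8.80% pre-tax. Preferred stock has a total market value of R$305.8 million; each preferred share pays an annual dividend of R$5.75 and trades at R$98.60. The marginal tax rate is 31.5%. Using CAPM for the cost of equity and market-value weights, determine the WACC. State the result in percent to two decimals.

Cost of equity via CAPM: Re = 3.34% + 1.79 × 5.76% = 13.6504%.
Cost of preferred: Rp = 5.75 / 98.6 = 5.8316%.
Market value of equity E = 113.97 × 16.07m = 1831.4979m.
Total capital V = 1831.4979 + 305.8 + 1021 + 1667 = 4825.2979.
Equity: weight = 1831.4979/4825.2979 = 0.3796; cost = 13.6504%.
Preferred: weight = 305.8/4825.2979 = 0.0634; cost = 5.8316%.
Debentures: weight = 1021/4825.2979 = 0.2116; after-tax cost = 8.51% × (1 − 31.5%) = 5.8294%.
Bank debt: weight = 1667/4825.2979 = 0.3455; after-tax cost = 8.8% × (1 − 31.5%) = 6.0280%.
WACC = 0.3796 × 13.6504% + 0.0634 × 5.8316% + 0.2116 × 5.8294% + 0.3455 × 6.0280% = 8.8667%.

8.87%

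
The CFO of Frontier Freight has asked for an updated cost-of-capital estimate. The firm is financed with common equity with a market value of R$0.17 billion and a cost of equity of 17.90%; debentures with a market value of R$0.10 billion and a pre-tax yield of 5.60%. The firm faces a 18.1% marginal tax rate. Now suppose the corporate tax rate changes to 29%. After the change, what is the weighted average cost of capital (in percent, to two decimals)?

After the change:
Total capital V = 0.17 + 0.1 = 0.27.
Equity: weight = 0.17/0.27 = 0.6296; cost = 17.9%.
Debentures: weight = 0.1/0.27 = 0.3704; after-tax cost = 5.6% × (1 − 29%) = 3.9760%.
WACC = 0.6296 × 17.9000% + 0.3704 × 3.9760% = 12.7430%.

12.74%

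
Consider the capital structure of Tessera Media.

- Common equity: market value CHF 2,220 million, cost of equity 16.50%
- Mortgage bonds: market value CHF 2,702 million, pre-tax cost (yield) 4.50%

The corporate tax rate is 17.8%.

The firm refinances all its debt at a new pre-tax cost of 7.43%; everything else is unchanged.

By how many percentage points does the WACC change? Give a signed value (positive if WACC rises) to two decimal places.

Current WACC:
Total capital V = 2220 + 2702 = 4922.
Equity: weight = 2220/4922 = 0.4510; cost = 16.5%.
Mortgage bonds: weight = 2702/4922 = 0.5490; after-tax cost = 4.5% × (1 − 17.8%) = 3.6990%.
WACC = 0.4510 × 16.5000% + 0.5490 × 3.6990% = 9.4727%.
After the change:
Total capital V = 2220 + 2702 = 4922.
Equity: weight = 2220/4922 = 0.4510; cost = 16.5%.
Mortgage bonds: weight = 2702/4922 = 0.5490; after-tax cost = 7.43% × (1 − 17.8%) = 6.1075%.
WACC = 0.4510 × 16.5000% + 0.5490 × 6.1075% = 10.7949%.
Change in WACC = 10.7949% − 9.4727% = 1.3222 pp.

+1.32 pp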